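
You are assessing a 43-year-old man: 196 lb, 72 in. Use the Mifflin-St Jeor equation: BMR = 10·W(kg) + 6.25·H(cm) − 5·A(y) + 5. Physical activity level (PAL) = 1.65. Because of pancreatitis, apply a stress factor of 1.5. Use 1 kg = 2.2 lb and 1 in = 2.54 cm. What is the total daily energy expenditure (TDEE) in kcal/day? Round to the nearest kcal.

Convert to metric: weight = 196 ÷ 2.2 = 89.0909 kg; height = 72 × 2.54 = 182.88 cm.
Mifflin-St Jeor (male): BMR = 10(89.0909) + 6.25(182.88) − 5(43) + 5 = 890.9091 + 1143 − 215 + 5 = 1823.9091 kcal/day.
TEE = BMR × activity factor = 1823.9091 × 1.65 = 3009.45 kcal/day.
Apply stress factor: 3009.45 × 1.5 = 4514.175 kcal/day.

4514 kcal/day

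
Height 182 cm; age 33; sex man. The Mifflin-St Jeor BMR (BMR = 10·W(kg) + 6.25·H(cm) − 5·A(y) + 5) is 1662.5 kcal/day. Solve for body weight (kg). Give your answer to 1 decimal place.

1662.5 = 10·W + 6.25(182) − 5(33) + 5
10·W = 1662.5 − 977.5 = 685, so W = 68.5 kg.

68.5 kg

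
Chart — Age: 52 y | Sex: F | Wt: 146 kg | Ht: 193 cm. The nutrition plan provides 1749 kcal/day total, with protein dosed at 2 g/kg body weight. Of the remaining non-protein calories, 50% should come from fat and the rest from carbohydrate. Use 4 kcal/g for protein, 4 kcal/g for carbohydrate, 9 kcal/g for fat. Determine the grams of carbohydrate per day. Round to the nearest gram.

Protein = 2 × 146 = 292 g → 292 × 4 = 1168 kcal.
Non-protein calories = 1749 − 1168 = 581 kcal.
Fat: 50% × 581 = 290.5 kcal; carbohydrate: 290.5 kcal.
Carbohydrate: 290.5 kcal ÷ 4 kcal/g = 72.625 g.

73 g/day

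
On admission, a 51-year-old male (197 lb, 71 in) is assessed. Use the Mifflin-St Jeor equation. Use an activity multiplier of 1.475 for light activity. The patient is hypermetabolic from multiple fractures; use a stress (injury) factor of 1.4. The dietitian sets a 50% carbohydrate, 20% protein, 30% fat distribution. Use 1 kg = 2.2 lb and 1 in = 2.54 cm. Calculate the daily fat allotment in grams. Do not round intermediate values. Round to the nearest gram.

122 g/day

Convert to metric: weight = 197 ÷ 2.2 = 89.5455 kg; height = 71 × 2.54 = 180.34 cm.
Mifflin-St Jeor (male): BMR = 10(89.5455) + 6.25(180.34) − 5(51) + 5 = 895.4545 + 1127.125 − 255 + 5 = 1772.5795 kcal/day.
TEE = 1772.5795 × 1.475 = 2614.5548 kcal/day.
With stress factor 1.4: 2614.5548 × 1.4 = 3660.3768 kcal/day.
Fat energy = 30% × 3660.3768 = 1098.113 kcal.
Fat = 1098.113 ÷ 9 kcal/g = 122.0126 g.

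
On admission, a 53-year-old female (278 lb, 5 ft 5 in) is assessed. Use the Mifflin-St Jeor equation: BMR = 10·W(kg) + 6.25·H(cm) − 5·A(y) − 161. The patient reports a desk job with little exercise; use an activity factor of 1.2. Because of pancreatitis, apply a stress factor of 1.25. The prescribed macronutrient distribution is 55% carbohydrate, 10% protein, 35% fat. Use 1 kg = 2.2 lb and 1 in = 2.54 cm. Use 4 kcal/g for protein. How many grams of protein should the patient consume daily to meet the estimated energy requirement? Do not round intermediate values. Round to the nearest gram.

Convert to metric: weight = 278 ÷ 2.2 = 126.3636 kg; height = (5×12 + 5) × 2.54 = 65 × 2.54 = 165.1 cm.
Mifflin-St Jeor (female): BMR = 10(126.3636) + 6.25(165.1) − 5(53) − 161 = 1263.6364 + 1031.875 − 265 − 161 = 1869.5114 kcal/day.
TEE = 1869.5114 × 1.2 = 2243.4136 kcal/day.
With stress factor 1.25: 2243.4136 × 1.25 = 2804.267 kcal/day.
Protein energy = 10% × 2804.267 = 280.4267 kcal.
Protein = 280.4267 ÷ 4 kcal/g = 70.1067 g.

70 g/day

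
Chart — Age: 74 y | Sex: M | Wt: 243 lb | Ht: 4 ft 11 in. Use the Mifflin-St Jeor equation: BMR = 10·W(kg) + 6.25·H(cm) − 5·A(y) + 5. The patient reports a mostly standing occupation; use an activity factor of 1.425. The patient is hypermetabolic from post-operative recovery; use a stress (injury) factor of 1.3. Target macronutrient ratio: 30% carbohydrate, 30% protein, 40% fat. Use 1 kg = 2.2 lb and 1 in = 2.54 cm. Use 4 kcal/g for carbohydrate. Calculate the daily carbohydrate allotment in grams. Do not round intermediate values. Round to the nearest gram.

233 g/day

Convert to metric: weight = 243 ÷ 2.2 = 110.4545 kg; height = (4×12 + 11) × 2.54 = 59 × 2.54 = 149.86 cm.
Mifflin-St Jeor (male): BMR = 10(110.4545) + 6.25(149.86) − 5(74) + 5 = 1104.5455 + 936.625 − 370 + 5 = 1676.1705 kcal/day.
TEE = 1676.1705 × 1.425 = 2388.5429 kcal/day.
With stress factor 1.3: 2388.5429 × 1.3 = 3105.1058 kcal/day.
Carbohydrate energy = 30% × 3105.1058 = 931.5317 kcal.
Carbohydrate = 931.5317 ÷ 4 kcal/g = 232.8829 g.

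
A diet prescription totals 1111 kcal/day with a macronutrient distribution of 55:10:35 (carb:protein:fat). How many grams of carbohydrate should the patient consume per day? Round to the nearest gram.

153 g/day

Carbohydrate energy = 55% × 1111 = 611.05 kcal.
At 4 kcal/g: 611.05 ÷ 4 = 152.7625 g.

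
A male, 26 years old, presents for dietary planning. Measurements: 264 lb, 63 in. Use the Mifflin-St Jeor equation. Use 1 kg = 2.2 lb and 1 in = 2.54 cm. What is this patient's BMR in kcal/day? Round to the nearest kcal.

2075 kcal/day

Convert to metric: weight = 264 ÷ 2.2 = 120 kg; height = 63 × 2.54 = 160.02 cm.
Mifflin-St Jeor (male): BMR = 10(120) + 6.25(160.02) − 5(26) + 5 = 1200 + 1000.125 − 130 + 5 = 2075.125 kcal/day.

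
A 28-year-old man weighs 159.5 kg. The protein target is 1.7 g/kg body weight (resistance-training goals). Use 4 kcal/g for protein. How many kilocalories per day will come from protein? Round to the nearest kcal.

Protein = 1.7 g/kg × 159.5 kg = 271.15 g/day.
Protein energy = 271.15 g × 4 kcal/g = 1084.6 kcal/day.

1085 kcal/day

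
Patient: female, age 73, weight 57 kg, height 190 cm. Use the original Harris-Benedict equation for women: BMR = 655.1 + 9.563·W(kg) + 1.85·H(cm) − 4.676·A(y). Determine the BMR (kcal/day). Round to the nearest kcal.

1210 kcal/day

Harris-Benedict: BMR = 655.1 + 9.563(57) + 1.85(190) − 4.676(73) = 1210.343 kcal/day.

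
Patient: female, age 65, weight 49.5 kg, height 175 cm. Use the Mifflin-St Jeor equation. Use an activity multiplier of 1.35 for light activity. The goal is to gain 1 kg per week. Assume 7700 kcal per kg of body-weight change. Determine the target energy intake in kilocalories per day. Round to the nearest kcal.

2589 kilocalories per day

Mifflin-St Jeor (female): BMR = 10(49.5) + 6.25(175) − 5(65) − 161 = 495 + 1093.75 − 325 − 161 = 1102.75 kcal/day.
TEE = 1102.75 × 1.35 = 1488.7125 kcal/day.
Required daily surplus = 1 × 7700 ÷ 7 = 1100 kcal/day.
Target intake = 1488.7125 + 1100 = 2588.7125 kcal/day.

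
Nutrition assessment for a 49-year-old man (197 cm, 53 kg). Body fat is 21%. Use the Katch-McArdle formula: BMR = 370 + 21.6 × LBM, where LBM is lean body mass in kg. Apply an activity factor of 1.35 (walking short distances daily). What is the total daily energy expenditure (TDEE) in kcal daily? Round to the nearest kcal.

LBM = 53 × (1 − 0.21) = 41.87 kg. Katch-McArdle: BMR = 370 + 21.6 × 41.87 = 1274.392 kcal/day.
TEE = BMR × activity factor = 1274.392 × 1.35 = 1720.4292 kcal/day.

1720 kcal daily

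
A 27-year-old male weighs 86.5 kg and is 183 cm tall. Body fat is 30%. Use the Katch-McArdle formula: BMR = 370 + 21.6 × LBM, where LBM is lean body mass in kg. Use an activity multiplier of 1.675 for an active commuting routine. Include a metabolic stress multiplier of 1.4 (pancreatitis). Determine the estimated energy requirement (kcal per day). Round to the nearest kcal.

LBM = 86.5 × (1 − 0.3) = 60.55 kg. Katch-McArdle: BMR = 370 + 21.6 × 60.55 = 1677.88 kcal/day.
TEE = BMR × activity factor = 1677.88 × 1.675 = 2810.449 kcal/day.
Apply stress factor: 2810.449 × 1.4 = 3934.6286 kcal/day.

3935 kcal per day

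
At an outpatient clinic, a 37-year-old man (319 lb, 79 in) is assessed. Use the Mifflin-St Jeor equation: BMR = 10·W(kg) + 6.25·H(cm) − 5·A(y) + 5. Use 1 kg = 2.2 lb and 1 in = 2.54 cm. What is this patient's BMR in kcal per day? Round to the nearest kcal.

Convert to metric: weight = 319 ÷ 2.2 = 145 kg; height = 79 × 2.54 = 200.66 cm.
Mifflin-St Jeor (male): BMR = 10(145) + 6.25(200.66) − 5(37) + 5 = 1450 + 1254.125 − 185 + 5 = 2524.125 kcal/day.

2524 kcal per day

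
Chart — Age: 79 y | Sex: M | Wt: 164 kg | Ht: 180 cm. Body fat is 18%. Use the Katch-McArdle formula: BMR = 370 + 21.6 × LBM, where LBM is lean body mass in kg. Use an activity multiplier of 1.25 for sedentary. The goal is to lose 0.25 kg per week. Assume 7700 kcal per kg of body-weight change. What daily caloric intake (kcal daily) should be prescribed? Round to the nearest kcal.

LBM = 164 × (1 − 0.18) = 134.48 kg. Katch-McArdle: BMR = 370 + 21.6 × 134.48 = 3274.768 kcal/day.
TEE = 3274.768 × 1.25 = 4093.46 kcal/day.
Required daily deficit = 0.25 × 7700 ÷ 7 = 275 kcal/day.
Target intake = 4093.46 − 275 = 3818.46 kcal/day.

3818 kcal daily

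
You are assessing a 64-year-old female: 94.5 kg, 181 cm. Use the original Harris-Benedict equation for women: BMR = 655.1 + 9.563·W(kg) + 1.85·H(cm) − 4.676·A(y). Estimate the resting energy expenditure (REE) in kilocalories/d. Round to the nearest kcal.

Harris-Benedict: BMR = 655.1 + 9.563(94.5) + 1.85(181) − 4.676(64) = 1594.3895 kcal/day.

1594 kilocalories/d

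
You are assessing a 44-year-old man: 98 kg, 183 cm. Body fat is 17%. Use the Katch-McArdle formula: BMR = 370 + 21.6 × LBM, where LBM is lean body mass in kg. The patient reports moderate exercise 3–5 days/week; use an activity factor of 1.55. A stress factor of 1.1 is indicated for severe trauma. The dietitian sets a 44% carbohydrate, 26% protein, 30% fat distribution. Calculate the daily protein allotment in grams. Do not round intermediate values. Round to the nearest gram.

236 g/day

LBM = 98 × (1 − 0.17) = 81.34 kg. Katch-McArdle: BMR = 370 + 21.6 × 81.34 = 2126.944 kcal/day.
TEE = 2126.944 × 1.55 = 3296.7632 kcal/day.
With stress factor 1.1: 3296.7632 × 1.1 = 3626.4395 kcal/day.
Protein energy = 26% × 3626.4395 = 942.8743 kcal.
Protein = 942.8743 ÷ 4 kcal/g = 235.7186 g.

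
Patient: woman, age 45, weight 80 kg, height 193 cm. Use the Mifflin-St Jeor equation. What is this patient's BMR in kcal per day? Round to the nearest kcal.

1620 kcal per day

Mifflin-St Jeor (female): BMR = 10(80) + 6.25(193) − 5(45) − 161 = 800 + 1206.25 − 225 − 161 = 1620.25 kcal/day.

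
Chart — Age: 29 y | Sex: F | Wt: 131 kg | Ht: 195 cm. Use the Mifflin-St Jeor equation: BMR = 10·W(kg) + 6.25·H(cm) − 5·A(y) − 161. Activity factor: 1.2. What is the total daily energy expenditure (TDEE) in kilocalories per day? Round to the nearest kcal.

2667 kilocalories per day

Mifflin-St Jeor (female): BMR = 10(131) + 6.25(195) − 5(29) − 161 = 1310 + 1218.75 − 145 − 161 = 2222.75 kcal/day.
TEE = BMR × activity factor = 2222.75 × 1.2 = 2667.3 kcal/day.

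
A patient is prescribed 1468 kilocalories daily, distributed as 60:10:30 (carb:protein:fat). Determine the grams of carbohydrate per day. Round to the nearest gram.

220 g/day

Carbohydrate energy = 60% × 1468 = 880.8 kcal.
At 4 kcal/g: 880.8 ÷ 4 = 220.2 g.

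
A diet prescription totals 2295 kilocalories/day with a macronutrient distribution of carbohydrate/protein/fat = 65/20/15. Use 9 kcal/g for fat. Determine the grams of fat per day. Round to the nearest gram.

Fat energy = 15% × 2295 = 344.25 kcal.
At 9 kcal/g: 344.25 ÷ 9 = 38.25 g.

38 g/day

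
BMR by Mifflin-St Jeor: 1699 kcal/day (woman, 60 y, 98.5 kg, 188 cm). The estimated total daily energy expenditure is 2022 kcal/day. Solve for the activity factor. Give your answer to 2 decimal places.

1.19

Activity factor = TEE ÷ BMR = 2022 ÷ 1699 = 1.19.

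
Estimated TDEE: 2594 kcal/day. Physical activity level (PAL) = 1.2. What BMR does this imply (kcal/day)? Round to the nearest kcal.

BMR = TEE ÷ activity factor = 2594 ÷ 1.2 = 2161.6667 kcal/day.

2162 kcal/day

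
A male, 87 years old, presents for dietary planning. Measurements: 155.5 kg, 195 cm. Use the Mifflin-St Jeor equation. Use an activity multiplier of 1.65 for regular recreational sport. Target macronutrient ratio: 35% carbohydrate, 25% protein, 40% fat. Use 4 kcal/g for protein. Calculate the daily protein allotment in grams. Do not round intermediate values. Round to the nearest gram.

Mifflin-St Jeor (male): BMR = 10(155.5) + 6.25(195) − 5(87) + 5 = 1555 + 1218.75 − 435 + 5 = 2343.75 kcal/day.
TEE = 2343.75 × 1.65 = 3867.1875 kcal/day.
Protein energy = 25% × 3867.1875 = 966.7969 kcal.
Protein = 966.7969 ÷ 4 kcal/g = 241.6992 g.

242 g/day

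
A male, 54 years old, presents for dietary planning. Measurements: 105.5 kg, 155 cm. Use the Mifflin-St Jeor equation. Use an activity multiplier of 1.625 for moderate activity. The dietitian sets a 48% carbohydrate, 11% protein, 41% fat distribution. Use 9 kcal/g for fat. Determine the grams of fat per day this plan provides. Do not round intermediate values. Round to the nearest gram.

Mifflin-St Jeor (male): BMR = 10(105.5) + 6.25(155) − 5(54) + 5 = 1055 + 968.75 − 270 + 5 = 1758.75 kcal/day.
TEE = 1758.75 × 1.625 = 2857.9688 kcal/day.
Fat energy = 41% × 2857.9688 = 1171.7672 kcal.
Fat = 1171.7672 ÷ 9 kcal/g = 130.1964 g.

130 g/day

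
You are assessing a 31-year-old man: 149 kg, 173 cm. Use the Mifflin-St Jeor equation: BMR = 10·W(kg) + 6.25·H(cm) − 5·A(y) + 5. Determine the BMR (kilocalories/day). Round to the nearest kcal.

2421 kilocalories/day

Mifflin-St Jeor (male): BMR = 10(149) + 6.25(173) − 5(31) + 5 = 1490 + 1081.25 − 155 + 5 = 2421.25 kcal/day.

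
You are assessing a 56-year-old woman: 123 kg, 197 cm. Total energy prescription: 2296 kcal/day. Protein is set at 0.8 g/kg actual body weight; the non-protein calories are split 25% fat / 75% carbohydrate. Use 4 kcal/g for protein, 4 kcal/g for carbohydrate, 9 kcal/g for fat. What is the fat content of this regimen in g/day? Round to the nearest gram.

53 g/day

Protein = 0.8 × 123 = 98.4 g → 98.4 × 4 = 393.6 kcal.
Non-protein calories = 2296 − 393.6 = 1902.4 kcal.
Fat: 25% × 1902.4 = 475.6 kcal; carbohydrate: 1426.8 kcal.
Fat: 475.6 kcal ÷ 9 kcal/g = 52.8444 g.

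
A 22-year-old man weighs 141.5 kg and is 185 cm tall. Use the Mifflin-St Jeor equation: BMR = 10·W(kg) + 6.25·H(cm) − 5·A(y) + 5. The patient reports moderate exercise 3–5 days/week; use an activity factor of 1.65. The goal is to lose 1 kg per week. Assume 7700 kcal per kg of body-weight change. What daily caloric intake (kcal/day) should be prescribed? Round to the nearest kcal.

Mifflin-St Jeor (male): BMR = 10(141.5) + 6.25(185) − 5(22) + 5 = 1415 + 1156.25 − 110 + 5 = 2466.25 kcal/day.
TEE = 2466.25 × 1.65 = 4069.3125 kcal/day.
Required daily deficit = 1 × 7700 ÷ 7 = 1100 kcal/day.
Target intake = 4069.3125 − 1100 = 2969.3125 kcal/day.

2969 kcal/day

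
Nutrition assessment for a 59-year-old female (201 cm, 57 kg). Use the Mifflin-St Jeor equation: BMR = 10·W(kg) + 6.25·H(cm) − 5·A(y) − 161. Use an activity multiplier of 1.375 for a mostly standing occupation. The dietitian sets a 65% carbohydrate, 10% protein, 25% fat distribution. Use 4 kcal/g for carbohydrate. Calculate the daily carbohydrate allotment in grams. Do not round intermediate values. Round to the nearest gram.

306 g/day

Mifflin-St Jeor (female): BMR = 10(57) + 6.25(201) − 5(59) − 161 = 570 + 1256.25 − 295 − 161 = 1370.25 kcal/day.
TEE = 1370.25 × 1.375 = 1884.0938 kcal/day.
Carbohydrate energy = 65% × 1884.0938 = 1224.6609 kcal.
Carbohydrate = 1224.6609 ÷ 4 kcal/g = 306.1652 g.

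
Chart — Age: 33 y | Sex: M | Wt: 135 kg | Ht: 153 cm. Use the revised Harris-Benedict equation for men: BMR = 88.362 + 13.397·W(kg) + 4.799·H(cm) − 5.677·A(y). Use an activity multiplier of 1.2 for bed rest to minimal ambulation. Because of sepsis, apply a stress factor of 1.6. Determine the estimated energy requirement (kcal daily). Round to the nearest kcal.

Harris-Benedict: BMR = 88.362 + 13.397(135) + 4.799(153) − 5.677(33) = 2443.863 kcal/day.
TEE = BMR × activity factor = 2443.863 × 1.2 = 2932.6356 kcal/day.
Apply stress factor: 2932.6356 × 1.6 = 4692.217 kcal/day.

4692 kcal daily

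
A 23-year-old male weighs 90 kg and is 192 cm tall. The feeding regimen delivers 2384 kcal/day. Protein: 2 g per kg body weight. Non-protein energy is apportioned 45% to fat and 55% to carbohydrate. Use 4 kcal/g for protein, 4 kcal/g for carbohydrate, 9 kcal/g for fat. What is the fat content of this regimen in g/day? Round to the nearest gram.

83 g/day

Protein = 2 × 90 = 180 g → 180 × 4 = 720 kcal.
Non-protein calories = 2384 − 720 = 1664 kcal.
Fat: 45% × 1664 = 748.8 kcal; carbohydrate: 915.2 kcal.
Fat: 748.8 kcal ÷ 9 kcal/g = 83.2 g.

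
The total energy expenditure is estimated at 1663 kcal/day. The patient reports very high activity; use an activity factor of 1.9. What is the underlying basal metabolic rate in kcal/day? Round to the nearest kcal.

875 kcal/day

BMR = TEE ÷ activity factor = 1663 ÷ 1.9 = 875.2632 kcal/day.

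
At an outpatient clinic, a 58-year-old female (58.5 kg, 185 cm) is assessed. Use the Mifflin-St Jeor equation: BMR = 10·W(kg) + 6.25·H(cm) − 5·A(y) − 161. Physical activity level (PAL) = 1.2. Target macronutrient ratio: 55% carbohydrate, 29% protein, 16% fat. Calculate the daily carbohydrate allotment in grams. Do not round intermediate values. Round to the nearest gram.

213 g/day

Mifflin-St Jeor (female): BMR = 10(58.5) + 6.25(185) − 5(58) − 161 = 585 + 1156.25 − 290 − 161 = 1290.25 kcal/day.
TEE = 1290.25 × 1.2 = 1548.3 kcal/day.
Carbohydrate energy = 55% × 1548.3 = 851.565 kcal.
Carbohydrate = 851.565 ÷ 4 kcal/g = 212.8913 g.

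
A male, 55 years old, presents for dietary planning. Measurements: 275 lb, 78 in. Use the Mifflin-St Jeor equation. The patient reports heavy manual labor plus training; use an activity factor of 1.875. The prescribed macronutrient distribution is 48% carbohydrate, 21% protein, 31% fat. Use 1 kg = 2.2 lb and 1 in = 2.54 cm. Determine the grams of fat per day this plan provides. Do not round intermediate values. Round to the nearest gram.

143 g/day

Convert to metric: weight = 275 ÷ 2.2 = 125 kg; height = 78 × 2.54 = 198.12 cm.
Mifflin-St Jeor (male): BMR = 10(125) + 6.25(198.12) − 5(55) + 5 = 1250 + 1238.25 − 275 + 5 = 2218.25 kcal/day.
TEE = 2218.25 × 1.875 = 4159.2188 kcal/day.
Fat energy = 31% × 4159.2188 = 1289.3578 kcal.
Fat = 1289.3578 ÷ 9 kcal/g = 143.262 g.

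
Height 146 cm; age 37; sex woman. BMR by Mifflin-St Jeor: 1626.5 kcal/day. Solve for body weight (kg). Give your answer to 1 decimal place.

106.0 kg

1626.5 = 10·W + 6.25(146) − 5(37) − 161
10·W = 1626.5 − 566.5 = 1060, so W = 106 kg.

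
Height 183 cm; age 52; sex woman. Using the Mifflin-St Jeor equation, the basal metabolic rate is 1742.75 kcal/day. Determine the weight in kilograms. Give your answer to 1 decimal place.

102.0 kg

1742.75 = 10·W + 6.25(183) − 5(52) − 161
10·W = 1742.75 − 722.75 = 1020, so W = 102 kg.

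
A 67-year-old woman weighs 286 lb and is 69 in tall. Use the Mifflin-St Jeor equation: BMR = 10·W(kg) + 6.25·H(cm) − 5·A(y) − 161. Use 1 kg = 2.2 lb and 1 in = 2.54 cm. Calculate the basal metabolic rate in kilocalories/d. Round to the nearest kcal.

1899 kilocalories/d

Convert to metric: weight = 286 ÷ 2.2 = 130 kg; height = 69 × 2.54 = 175.26 cm.
Mifflin-St Jeor (female): BMR = 10(130) + 6.25(175.26) − 5(67) − 161 = 1300 + 1095.375 − 335 − 161 = 1899.375 kcal/day.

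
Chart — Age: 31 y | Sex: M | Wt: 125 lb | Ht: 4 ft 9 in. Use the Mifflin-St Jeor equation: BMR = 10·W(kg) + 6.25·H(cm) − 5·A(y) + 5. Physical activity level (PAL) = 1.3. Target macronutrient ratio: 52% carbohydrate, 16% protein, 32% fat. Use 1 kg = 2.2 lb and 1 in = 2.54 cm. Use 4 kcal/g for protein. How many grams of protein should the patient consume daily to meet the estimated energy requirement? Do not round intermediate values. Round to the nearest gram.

Convert to metric: weight = 125 ÷ 2.2 = 56.8182 kg; height = (4×12 + 9) × 2.54 = 57 × 2.54 = 144.78 cm.
Mifflin-St Jeor (male): BMR = 10(56.8182) + 6.25(144.78) − 5(31) + 5 = 568.1818 + 904.875 − 155 + 5 = 1323.0568 kcal/day.
TEE = 1323.0568 × 1.3 = 1719.9739 kcal/day.
Protein energy = 16% × 1719.9739 = 275.1958 kcal.
Protein = 275.1958 ÷ 4 kcal/g = 68.799 g.

69 g/day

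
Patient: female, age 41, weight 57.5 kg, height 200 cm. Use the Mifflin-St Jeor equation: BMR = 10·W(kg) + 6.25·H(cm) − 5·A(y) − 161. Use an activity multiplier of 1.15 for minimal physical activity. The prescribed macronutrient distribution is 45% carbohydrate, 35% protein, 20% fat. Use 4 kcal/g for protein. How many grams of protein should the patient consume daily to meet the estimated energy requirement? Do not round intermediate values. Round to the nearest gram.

Mifflin-St Jeor (female): BMR = 10(57.5) + 6.25(200) − 5(41) − 161 = 575 + 1250 − 205 − 161 = 1459 kcal/day.
TEE = 1459 × 1.15 = 1677.85 kcal/day.
Protein energy = 35% × 1677.85 = 587.2475 kcal.
Protein = 587.2475 ÷ 4 kcal/g = 146.8119 g.

147 g/day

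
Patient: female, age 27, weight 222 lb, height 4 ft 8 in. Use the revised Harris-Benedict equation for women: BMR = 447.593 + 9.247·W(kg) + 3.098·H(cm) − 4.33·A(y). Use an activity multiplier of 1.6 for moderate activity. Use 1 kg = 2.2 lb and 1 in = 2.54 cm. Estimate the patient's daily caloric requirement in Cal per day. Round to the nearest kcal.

2727 Cal per day

Convert to metric: weight = 222 ÷ 2.2 = 100.9091 kg; height = (4×12 + 8) × 2.54 = 56 × 2.54 = 142.24 cm.
Harris-Benedict: BMR = 447.593 + 9.247(100.9091) + 3.098(142.24) − 4.33(27) = 1704.4489 kcal/day.
TEE = BMR × activity factor = 1704.4489 × 1.6 = 2727.1182 kcal/day.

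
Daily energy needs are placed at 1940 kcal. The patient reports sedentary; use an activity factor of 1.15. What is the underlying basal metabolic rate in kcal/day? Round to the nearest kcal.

1687 kcal/day

BMR = TEE ÷ activity factor = 1940 ÷ 1.15 = 1686.9565 kcal/day.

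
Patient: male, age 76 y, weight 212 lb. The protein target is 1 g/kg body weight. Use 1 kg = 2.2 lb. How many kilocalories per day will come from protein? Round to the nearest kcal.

385 kcal/day

Weight in kg = 212 ÷ 2.2 = 96.3636 kg.
Protein = 1 g/kg × 96.3636 kg = 96.3636 g/day.
Protein energy = 96.3636 g × 4 kcal/g = 385.4545 kcal/day.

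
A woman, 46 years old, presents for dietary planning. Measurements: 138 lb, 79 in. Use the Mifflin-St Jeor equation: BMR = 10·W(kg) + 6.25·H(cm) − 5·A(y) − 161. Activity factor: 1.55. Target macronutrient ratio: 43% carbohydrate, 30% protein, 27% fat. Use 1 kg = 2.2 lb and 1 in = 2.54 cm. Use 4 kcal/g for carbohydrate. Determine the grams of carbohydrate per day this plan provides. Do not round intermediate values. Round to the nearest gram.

248 g/day

Convert to metric: weight = 138 ÷ 2.2 = 62.7273 kg; height = 79 × 2.54 = 200.66 cm.
Mifflin-St Jeor (female): BMR = 10(62.7273) + 6.25(200.66) − 5(46) − 161 = 627.2727 + 1254.125 − 230 − 161 = 1490.3977 kcal/day.
TEE = 1490.3977 × 1.55 = 2310.1165 kcal/day.
Carbohydrate energy = 43% × 2310.1165 = 993.3501 kcal.
Carbohydrate = 993.3501 ÷ 4 kcal/g = 248.3375 g.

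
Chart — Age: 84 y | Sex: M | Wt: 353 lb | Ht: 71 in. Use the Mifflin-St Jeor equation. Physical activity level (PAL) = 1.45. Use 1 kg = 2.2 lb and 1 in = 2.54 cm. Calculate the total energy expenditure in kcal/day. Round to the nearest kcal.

Convert to metric: weight = 353 ÷ 2.2 = 160.4545 kg; height = 71 × 2.54 = 180.34 cm.
Mifflin-St Jeor (male): BMR = 10(160.4545) + 6.25(180.34) − 5(84) + 5 = 1604.5455 + 1127.125 − 420 + 5 = 2316.6705 kcal/day.
TEE = BMR × activity factor = 2316.6705 × 1.45 = 3359.1722 kcal/day.

3359 kcal/day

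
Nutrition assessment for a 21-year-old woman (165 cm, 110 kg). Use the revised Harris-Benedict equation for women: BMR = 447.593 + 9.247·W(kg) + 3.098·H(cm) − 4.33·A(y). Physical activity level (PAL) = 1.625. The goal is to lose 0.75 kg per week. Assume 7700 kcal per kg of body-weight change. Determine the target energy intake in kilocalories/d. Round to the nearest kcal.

Harris-Benedict: BMR = 447.593 + 9.247(110) + 3.098(165) − 4.33(21) = 1885.003 kcal/day.
TEE = 1885.003 × 1.625 = 3063.1299 kcal/day.
Required daily deficit = 0.75 × 7700 ÷ 7 = 825 kcal/day.
Target intake = 3063.1299 − 825 = 2238.1299 kcal/day.

2238 kilocalories/d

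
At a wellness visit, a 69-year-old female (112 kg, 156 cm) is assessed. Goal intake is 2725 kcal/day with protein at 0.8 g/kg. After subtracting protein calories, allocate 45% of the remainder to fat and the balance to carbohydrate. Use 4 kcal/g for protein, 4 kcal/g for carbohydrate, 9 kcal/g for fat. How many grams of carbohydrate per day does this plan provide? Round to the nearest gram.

Protein = 0.8 × 112 = 89.6 g → 89.6 × 4 = 358.4 kcal.
Non-protein calories = 2725 − 358.4 = 2366.6 kcal.
Fat: 45% × 2366.6 = 1064.97 kcal; carbohydrate: 1301.63 kcal.
Carbohydrate: 1301.63 kcal ÷ 4 kcal/g = 325.4075 g.

325 g/day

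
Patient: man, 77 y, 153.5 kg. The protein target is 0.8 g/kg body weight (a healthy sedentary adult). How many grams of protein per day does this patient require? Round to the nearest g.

Protein = 0.8 g/kg × 153.5 kg = 122.8 g/day.

123 g/day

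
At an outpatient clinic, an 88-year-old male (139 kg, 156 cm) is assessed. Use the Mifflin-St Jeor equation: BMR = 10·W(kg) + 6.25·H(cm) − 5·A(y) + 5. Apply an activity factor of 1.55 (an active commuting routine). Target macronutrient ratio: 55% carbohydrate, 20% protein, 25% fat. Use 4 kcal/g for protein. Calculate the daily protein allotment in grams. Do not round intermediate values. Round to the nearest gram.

Mifflin-St Jeor (male): BMR = 10(139) + 6.25(156) − 5(88) + 5 = 1390 + 975 − 440 + 5 = 1930 kcal/day.
TEE = 1930 × 1.55 = 2991.5 kcal/day.
Protein energy = 20% × 2991.5 = 598.3 kcal.
Protein = 598.3 ÷ 4 kcal/g = 149.575 g.

150 g/day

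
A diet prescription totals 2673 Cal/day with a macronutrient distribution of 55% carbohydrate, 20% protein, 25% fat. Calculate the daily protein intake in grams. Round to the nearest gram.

134 g/day

Protein energy = 20% × 2673 = 534.6 kcal.
At 4 kcal/g: 534.6 ÷ 4 = 133.65 g.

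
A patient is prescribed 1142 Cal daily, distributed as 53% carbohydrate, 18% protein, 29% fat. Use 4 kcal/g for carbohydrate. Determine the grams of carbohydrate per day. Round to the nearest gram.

151 g/day

Carbohydrate energy = 53% × 1142 = 605.26 kcal.
At 4 kcal/g: 605.26 ÷ 4 = 151.315 g.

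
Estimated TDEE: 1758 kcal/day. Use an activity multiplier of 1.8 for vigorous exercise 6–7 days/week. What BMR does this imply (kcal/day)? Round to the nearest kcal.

BMR = TEE ÷ activity factor = 1758 ÷ 1.8 = 976.6667 kcal/day.

977 kcal/day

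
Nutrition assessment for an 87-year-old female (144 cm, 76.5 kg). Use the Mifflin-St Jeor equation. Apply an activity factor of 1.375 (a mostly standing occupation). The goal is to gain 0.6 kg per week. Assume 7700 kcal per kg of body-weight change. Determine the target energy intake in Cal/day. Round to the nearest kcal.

2130 Cal/day

Mifflin-St Jeor (female): BMR = 10(76.5) + 6.25(144) − 5(87) − 161 = 765 + 900 − 435 − 161 = 1069 kcal/day.
TEE = 1069 × 1.375 = 1469.875 kcal/day.
Required daily surplus = 0.6 × 7700 ÷ 7 = 660 kcal/day.
Target intake = 1469.875 + 660 = 2129.875 kcal/day.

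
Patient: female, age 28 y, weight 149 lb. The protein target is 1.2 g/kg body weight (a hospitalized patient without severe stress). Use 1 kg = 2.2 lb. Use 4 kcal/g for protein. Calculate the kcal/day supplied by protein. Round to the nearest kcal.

325 kcal/day

Weight in kg = 149 ÷ 2.2 = 67.7273 kg.
Protein = 1.2 g/kg × 67.7273 kg = 81.2727 g/day.
Protein energy = 81.2727 g × 4 kcal/g = 325.0909 kcal/day.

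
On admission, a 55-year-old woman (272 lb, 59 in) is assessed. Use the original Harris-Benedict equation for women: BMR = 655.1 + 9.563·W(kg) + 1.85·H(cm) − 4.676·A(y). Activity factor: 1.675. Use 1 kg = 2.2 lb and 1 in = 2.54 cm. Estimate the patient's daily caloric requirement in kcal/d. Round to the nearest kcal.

3111 kcal/d

Convert to metric: weight = 272 ÷ 2.2 = 123.6364 kg; height = 59 × 2.54 = 149.86 cm.
Harris-Benedict: BMR = 655.1 + 9.563(123.6364) + 1.85(149.86) − 4.676(55) = 1857.4955 kcal/day.
TEE = BMR × activity factor = 1857.4955 × 1.675 = 3111.305 kcal/day.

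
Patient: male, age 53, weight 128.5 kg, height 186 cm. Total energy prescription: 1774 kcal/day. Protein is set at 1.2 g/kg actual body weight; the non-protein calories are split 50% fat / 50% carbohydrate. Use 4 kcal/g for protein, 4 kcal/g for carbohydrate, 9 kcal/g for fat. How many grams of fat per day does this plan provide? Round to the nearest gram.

64 g/day

Protein = 1.2 × 128.5 = 154.2 g → 154.2 × 4 = 616.8 kcal.
Non-protein calories = 1774 − 616.8 = 1157.2 kcal.
Fat: 50% × 1157.2 = 578.6 kcal; carbohydrate: 578.6 kcal.
Fat: 578.6 kcal ÷ 9 kcal/g = 64.2889 g.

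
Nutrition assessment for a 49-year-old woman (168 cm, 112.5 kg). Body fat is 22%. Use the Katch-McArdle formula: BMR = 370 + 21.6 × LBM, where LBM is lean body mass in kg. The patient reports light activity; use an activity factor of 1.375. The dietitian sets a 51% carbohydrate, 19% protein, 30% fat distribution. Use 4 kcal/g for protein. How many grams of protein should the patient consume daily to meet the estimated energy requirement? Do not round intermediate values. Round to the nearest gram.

148 g/day

LBM = 112.5 × (1 − 0.22) = 87.75 kg. Katch-McArdle: BMR = 370 + 21.6 × 87.75 = 2265.4 kcal/day.
TEE = 2265.4 × 1.375 = 3114.925 kcal/day.
Protein energy = 19% × 3114.925 = 591.8358 kcal.
Protein = 591.8358 ÷ 4 kcal/g = 147.9589 g.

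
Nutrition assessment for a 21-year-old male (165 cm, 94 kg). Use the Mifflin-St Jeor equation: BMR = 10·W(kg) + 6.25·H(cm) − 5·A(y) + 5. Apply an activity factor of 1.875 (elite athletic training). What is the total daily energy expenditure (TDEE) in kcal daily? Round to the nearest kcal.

Mifflin-St Jeor (male): BMR = 10(94) + 6.25(165) − 5(21) + 5 = 940 + 1031.25 − 105 + 5 = 1871.25 kcal/day.
TEE = BMR × activity factor = 1871.25 × 1.875 = 3508.5938 kcal/day.

3509 kcal daily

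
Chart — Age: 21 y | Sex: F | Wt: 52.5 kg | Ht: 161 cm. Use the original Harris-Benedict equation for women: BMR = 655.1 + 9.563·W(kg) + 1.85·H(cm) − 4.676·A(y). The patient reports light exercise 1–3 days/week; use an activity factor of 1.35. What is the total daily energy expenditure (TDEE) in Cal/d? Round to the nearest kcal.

Harris-Benedict: BMR = 655.1 + 9.563(52.5) + 1.85(161) − 4.676(21) = 1356.8115 kcal/day.
TEE = BMR × activity factor = 1356.8115 × 1.35 = 1831.6955 kcal/day.

1832 Cal/d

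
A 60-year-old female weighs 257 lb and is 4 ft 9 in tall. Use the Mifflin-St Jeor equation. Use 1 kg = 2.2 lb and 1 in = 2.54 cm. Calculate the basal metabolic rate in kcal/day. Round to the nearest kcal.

1612 kcal/day

Convert to metric: weight = 257 ÷ 2.2 = 116.8182 kg; height = (4×12 + 9) × 2.54 = 57 × 2.54 = 144.78 cm.
Mifflin-St Jeor (female): BMR = 10(116.8182) + 6.25(144.78) − 5(60) − 161 = 1168.1818 + 904.875 − 300 − 161 = 1612.0568 kcal/day.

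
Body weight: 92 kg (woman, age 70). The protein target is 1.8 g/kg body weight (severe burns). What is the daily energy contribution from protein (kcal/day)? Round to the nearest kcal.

662 kcal/day

Protein = 1.8 g/kg × 92 kg = 165.6 g/day.
Protein energy = 165.6 g × 4 kcal/g = 662.4 kcal/day.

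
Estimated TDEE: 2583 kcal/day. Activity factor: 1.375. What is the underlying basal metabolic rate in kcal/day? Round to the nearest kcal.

1879 kcal/day

BMR = TEE ÷ activity factor = 2583 ÷ 1.375 = 1878.5455 kcal/day.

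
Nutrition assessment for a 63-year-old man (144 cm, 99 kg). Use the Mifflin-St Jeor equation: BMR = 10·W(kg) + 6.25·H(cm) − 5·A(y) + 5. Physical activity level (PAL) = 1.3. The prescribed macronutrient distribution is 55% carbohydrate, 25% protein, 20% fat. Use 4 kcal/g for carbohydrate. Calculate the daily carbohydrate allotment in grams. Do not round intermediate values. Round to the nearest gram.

Mifflin-St Jeor (male): BMR = 10(99) + 6.25(144) − 5(63) + 5 = 990 + 900 − 315 + 5 = 1580 kcal/day.
TEE = 1580 × 1.3 = 2054 kcal/day.
Carbohydrate energy = 55% × 2054 = 1129.7 kcal.
Carbohydrate = 1129.7 ÷ 4 kcal/g = 282.425 g.

282 g/day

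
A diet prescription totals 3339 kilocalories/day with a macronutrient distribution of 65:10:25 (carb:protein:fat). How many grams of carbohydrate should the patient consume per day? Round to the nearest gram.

Carbohydrate energy = 65% × 3339 = 2170.35 kcal.
At 4 kcal/g: 2170.35 ÷ 4 = 542.5875 g.

543 g/day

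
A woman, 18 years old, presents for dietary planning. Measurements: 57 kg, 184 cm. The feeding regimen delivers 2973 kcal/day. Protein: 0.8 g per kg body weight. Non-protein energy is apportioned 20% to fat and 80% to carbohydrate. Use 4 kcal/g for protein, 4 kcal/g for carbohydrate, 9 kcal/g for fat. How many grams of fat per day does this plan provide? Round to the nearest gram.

Protein = 0.8 × 57 = 45.6 g → 45.6 × 4 = 182.4 kcal.
Non-protein calories = 2973 − 182.4 = 2790.6 kcal.
Fat: 20% × 2790.6 = 558.12 kcal; carbohydrate: 2232.48 kcal.
Fat: 558.12 kcal ÷ 9 kcal/g = 62.0133 g.

62 g/day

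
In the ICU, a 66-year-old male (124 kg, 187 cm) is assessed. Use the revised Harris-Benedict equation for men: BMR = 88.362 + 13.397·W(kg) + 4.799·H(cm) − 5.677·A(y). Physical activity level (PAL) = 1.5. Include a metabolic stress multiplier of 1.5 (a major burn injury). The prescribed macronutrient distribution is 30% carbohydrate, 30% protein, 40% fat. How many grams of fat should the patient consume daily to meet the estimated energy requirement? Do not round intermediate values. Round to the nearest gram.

227 g/day

Harris-Benedict: BMR = 88.362 + 13.397(124) + 4.799(187) − 5.677(66) = 2272.321 kcal/day.
TEE = 2272.321 × 1.5 = 3408.4815 kcal/day.
With stress factor 1.5: 3408.4815 × 1.5 = 5112.7223 kcal/day.
Fat energy = 40% × 5112.7223 = 2045.0889 kcal.
Fat = 2045.0889 ÷ 9 kcal/g = 227.2321 g.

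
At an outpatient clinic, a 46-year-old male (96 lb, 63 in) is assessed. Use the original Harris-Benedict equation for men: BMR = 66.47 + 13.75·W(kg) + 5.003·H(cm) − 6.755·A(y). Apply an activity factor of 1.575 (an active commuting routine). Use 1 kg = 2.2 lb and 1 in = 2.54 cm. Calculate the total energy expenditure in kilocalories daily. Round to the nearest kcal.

Convert to metric: weight = 96 ÷ 2.2 = 43.6364 kg; height = 63 × 2.54 = 160.02 cm.
Harris-Benedict: BMR = 66.47 + 13.75(43.6364) + 5.003(160.02) − 6.755(46) = 1156.3201 kcal/day.
TEE = BMR × activity factor = 1156.3201 × 1.575 = 1821.2041 kcal/day.

1821 kilocalories daily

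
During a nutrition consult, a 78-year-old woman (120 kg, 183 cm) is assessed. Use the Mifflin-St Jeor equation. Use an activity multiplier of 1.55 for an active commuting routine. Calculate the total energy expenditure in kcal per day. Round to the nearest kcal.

Mifflin-St Jeor (female): BMR = 10(120) + 6.25(183) − 5(78) − 161 = 1200 + 1143.75 − 390 − 161 = 1792.75 kcal/day.
TEE = BMR × activity factor = 1792.75 × 1.55 = 2778.7625 kcal/day.

2779 kcal per day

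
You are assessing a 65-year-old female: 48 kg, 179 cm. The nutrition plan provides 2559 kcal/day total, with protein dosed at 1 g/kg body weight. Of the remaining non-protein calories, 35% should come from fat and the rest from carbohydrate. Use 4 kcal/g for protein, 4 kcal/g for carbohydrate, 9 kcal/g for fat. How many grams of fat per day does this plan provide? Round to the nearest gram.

Protein = 1 × 48 = 48 g → 48 × 4 = 192 kcal.
Non-protein calories = 2559 − 192 = 2367 kcal.
Fat: 35% × 2367 = 828.45 kcal; carbohydrate: 1538.55 kcal.
Fat: 828.45 kcal ÷ 9 kcal/g = 92.05 g.

92 g/day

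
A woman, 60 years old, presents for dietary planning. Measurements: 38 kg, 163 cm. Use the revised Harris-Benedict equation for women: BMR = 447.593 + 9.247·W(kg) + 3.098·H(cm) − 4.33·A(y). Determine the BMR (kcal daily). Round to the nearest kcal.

Harris-Benedict: BMR = 447.593 + 9.247(38) + 3.098(163) − 4.33(60) = 1044.153 kcal/day.

1044 kcal daily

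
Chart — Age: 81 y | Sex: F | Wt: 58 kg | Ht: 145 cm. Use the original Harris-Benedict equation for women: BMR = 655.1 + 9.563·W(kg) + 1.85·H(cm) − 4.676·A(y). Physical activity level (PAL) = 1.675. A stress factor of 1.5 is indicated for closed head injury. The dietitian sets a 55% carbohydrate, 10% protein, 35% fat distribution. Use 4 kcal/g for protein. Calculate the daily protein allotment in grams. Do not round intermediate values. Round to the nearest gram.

69 g/day

Harris-Benedict: BMR = 655.1 + 9.563(58) + 1.85(145) − 4.676(81) = 1099.248 kcal/day.
TEE = 1099.248 × 1.675 = 1841.2404 kcal/day.
With stress factor 1.5: 1841.2404 × 1.5 = 2761.8606 kcal/day.
Protein energy = 10% × 2761.8606 = 276.1861 kcal.
Protein = 276.1861 ÷ 4 kcal/g = 69.0465 g.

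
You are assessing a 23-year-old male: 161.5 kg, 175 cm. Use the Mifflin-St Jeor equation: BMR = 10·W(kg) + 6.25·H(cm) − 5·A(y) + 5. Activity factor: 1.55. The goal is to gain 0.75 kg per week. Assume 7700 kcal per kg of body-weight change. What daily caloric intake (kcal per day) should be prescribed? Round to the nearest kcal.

4853 kcal per day

Mifflin-St Jeor (male): BMR = 10(161.5) + 6.25(175) − 5(23) + 5 = 1615 + 1093.75 − 115 + 5 = 2598.75 kcal/day.
TEE = 2598.75 × 1.55 = 4028.0625 kcal/day.
Required daily surplus = 0.75 × 7700 ÷ 7 = 825 kcal/day.
Target intake = 4028.0625 + 825 = 4853.0625 kcal/day.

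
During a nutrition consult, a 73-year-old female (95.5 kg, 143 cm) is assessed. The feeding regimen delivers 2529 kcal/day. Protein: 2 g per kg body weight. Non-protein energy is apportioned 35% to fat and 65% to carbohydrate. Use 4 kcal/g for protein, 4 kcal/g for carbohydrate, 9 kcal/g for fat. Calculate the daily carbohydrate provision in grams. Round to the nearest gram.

Protein = 2 × 95.5 = 191 g → 191 × 4 = 764 kcal.
Non-protein calories = 2529 − 764 = 1765 kcal.
Fat: 35% × 1765 = 617.75 kcal; carbohydrate: 1147.25 kcal.
Carbohydrate: 1147.25 kcal ÷ 4 kcal/g = 286.8125 g.

287 g/day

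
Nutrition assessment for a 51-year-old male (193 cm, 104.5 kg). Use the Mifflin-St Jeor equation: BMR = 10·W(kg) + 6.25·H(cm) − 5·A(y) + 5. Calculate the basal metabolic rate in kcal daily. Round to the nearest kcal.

Mifflin-St Jeor (male): BMR = 10(104.5) + 6.25(193) − 5(51) + 5 = 1045 + 1206.25 − 255 + 5 = 2001.25 kcal/day.

2001 kcal daily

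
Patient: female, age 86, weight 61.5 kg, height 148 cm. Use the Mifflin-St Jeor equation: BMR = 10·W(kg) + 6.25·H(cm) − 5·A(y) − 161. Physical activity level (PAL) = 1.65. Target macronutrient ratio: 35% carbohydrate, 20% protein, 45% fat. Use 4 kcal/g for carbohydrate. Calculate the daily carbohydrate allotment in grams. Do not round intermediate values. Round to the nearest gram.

137 g/day

Mifflin-St Jeor (female): BMR = 10(61.5) + 6.25(148) − 5(86) − 161 = 615 + 925 − 430 − 161 = 949 kcal/day.
TEE = 949 × 1.65 = 1565.85 kcal/day.
Carbohydrate energy = 35% × 1565.85 = 548.0475 kcal.
Carbohydrate = 548.0475 ÷ 4 kcal/g = 137.0119 g.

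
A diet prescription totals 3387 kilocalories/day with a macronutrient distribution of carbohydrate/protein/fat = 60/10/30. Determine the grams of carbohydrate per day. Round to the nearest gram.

508 g/day

Carbohydrate energy = 60% × 3387 = 2032.2 kcal.
At 4 kcal/g: 2032.2 ÷ 4 = 508.05 g.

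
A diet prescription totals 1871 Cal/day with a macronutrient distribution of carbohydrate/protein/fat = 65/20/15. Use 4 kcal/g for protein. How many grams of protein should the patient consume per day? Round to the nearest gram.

Protein energy = 20% × 1871 = 374.2 kcal.
At 4 kcal/g: 374.2 ÷ 4 = 93.55 g.

94 g/day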